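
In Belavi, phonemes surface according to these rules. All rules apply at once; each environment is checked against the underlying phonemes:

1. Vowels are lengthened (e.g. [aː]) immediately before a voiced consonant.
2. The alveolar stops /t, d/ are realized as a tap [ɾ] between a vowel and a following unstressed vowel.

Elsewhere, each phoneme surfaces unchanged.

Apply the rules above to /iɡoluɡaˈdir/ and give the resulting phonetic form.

[iːɡoːluːɡaːˈdiːr]

/i/ (word-initial) occurs before a voiced consonant → [iː] by rule 1.
/ɡ/ — not in any rule's target class → [ɡ].
/o/ — between /ɡ/ and /l/, before a voiced consonant — surfaces as [oː] (rule 1).
/l/ (between /o/ and /u/) is unaffected → [l].
/u/ — between /l/ and /ɡ/, before a voiced consonant — surfaces as [uː] (rule 1).
/ɡ/ stays [ɡ].
/a/ meets the environment for rule 1 (before a voiced consonant) → [aː].
/d/ (between /a/ and /i/) is in the target of rule 2 but the environment (between a vowel and a following unstressed vowel) is not met → [d].
/i/ (between /d/ and /r/) occurs before a voiced consonant → [iː] by rule 1.
/r/ — not in any rule's target class → [r].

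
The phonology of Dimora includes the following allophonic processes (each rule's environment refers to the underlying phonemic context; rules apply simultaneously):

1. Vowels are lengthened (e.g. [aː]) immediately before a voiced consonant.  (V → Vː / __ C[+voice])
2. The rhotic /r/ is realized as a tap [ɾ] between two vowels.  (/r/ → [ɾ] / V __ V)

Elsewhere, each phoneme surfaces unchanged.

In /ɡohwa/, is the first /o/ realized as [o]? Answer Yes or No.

/o/ (between /ɡ/ and /h/) is in the target of rule 1 but the environment (before a voiced consonant) is not met → [o].
The actual realization is [o], which matches [o].

Yes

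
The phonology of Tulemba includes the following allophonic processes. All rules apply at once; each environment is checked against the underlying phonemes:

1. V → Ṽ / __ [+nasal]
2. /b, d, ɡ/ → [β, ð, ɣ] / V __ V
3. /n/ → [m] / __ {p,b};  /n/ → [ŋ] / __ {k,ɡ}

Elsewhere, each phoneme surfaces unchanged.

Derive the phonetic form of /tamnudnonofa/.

/t/ — not in any rule's target class → [t].
Rule 1 applies to /a/ (between /t/ and /m/: before a nasal consonant) → [ã].
/m/ — not in any rule's target class → [m].
/n/ — between /m/ and /u/; rule 3 does not apply here → [n].
/u/ (between /n/ and /d/) fails the environment for rule 1, so it stays [u].
/d/ (between /u/ and /n/) is in the target of rule 2 but the environment (between two vowels) is not met → [d].
/n/ (between /d/ and /o/) is in the target of rule 3 but the environment (before a labial or velar stop) is not met → [n].
/o/ — between /n/ and /n/, before a nasal consonant — surfaces as [õ] (rule 1).
/n/ (between /o/ and /o/) is in the target of rule 3 but the environment (before a labial or velar stop) is not met → [n].
/o/ — between /n/ and /f/; rule 1 does not apply here → [o].
/f/ stays [f].
/a/ — word-final; rule 1 does not apply here → [a].

[tãmnudnõnofa]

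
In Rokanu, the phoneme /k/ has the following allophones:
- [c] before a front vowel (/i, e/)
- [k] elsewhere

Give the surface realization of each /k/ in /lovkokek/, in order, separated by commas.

[k], [c], [k]

Occurrence 1 (position 4): no conditioning environment matches → elsewhere allophone [k].
Occurrence 2 (position 6): before a front vowel → [c].
Occurrence 3 (position 8): no conditioning environment matches → elsewhere allophone [k].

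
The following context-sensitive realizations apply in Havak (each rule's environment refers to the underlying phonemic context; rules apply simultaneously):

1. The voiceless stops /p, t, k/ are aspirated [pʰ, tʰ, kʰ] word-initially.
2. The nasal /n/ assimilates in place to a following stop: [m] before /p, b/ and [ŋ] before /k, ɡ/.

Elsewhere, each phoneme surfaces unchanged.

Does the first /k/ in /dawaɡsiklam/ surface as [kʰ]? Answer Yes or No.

No

/k/ — between /i/ and /l/; rule 1 does not apply here → [k].
The actual realization is [k], not [kʰ].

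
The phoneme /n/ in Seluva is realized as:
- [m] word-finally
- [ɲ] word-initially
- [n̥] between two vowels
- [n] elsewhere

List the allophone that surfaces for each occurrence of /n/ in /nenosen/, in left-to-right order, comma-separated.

[ɲ], [n̥], [m]

Occurrence 1 (position 1): word-initially → [ɲ].
Occurrence 2 (position 3): between two vowels → [n̥].
Occurrence 3 (position 7): word-finally → [m].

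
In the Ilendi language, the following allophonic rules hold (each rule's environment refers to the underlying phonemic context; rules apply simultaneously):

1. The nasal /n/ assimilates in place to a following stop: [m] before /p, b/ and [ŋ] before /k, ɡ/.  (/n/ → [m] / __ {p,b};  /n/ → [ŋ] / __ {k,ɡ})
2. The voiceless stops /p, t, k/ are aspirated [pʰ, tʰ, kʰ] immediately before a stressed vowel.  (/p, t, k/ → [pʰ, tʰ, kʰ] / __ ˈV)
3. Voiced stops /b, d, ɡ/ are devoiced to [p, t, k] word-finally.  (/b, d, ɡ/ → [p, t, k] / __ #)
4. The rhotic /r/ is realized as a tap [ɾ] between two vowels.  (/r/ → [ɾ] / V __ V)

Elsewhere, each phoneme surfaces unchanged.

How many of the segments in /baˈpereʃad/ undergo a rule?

Segments that undergo a rule: /p/ → [pʰ] (rule 2); /r/ → [ɾ] (rule 4); /d/ → [t] (rule 3).
All other segments surface unchanged.

3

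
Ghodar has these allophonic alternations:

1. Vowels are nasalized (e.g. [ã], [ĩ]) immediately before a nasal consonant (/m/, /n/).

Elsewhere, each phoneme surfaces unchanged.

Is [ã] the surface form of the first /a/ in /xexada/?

No

/a/ (between /x/ and /d/): rule 1 targets it, but not before a nasal consonant → unchanged [a].
The actual realization is [a], not [ã].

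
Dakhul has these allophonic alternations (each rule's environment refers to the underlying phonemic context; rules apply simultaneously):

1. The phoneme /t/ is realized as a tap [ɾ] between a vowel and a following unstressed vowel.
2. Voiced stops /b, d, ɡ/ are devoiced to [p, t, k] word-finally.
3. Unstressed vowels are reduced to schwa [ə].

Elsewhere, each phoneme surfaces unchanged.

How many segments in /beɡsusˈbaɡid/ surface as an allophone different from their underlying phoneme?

Segments that undergo a rule: /e/ → [ə] (rule 3); /u/ → [ə] (rule 3); /i/ → [ə] (rule 3); /d/ → [t] (rule 2).
All other segments surface unchanged.

4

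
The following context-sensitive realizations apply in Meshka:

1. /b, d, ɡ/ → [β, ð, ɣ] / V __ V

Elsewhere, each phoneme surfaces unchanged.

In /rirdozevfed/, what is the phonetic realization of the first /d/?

[d]

/d/ (between /r/ and /o/) is in the target of rule 1 but the environment (between two vowels) is not met → [d].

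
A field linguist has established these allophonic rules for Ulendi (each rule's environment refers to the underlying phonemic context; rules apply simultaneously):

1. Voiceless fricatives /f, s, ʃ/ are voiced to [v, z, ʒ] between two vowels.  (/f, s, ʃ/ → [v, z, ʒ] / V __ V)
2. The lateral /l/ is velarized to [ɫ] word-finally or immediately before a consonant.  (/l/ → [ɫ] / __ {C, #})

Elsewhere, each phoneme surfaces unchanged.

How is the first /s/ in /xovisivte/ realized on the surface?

/s/ (between /i/ and /i/) occurs between two vowels → [z] by rule 1.

[z]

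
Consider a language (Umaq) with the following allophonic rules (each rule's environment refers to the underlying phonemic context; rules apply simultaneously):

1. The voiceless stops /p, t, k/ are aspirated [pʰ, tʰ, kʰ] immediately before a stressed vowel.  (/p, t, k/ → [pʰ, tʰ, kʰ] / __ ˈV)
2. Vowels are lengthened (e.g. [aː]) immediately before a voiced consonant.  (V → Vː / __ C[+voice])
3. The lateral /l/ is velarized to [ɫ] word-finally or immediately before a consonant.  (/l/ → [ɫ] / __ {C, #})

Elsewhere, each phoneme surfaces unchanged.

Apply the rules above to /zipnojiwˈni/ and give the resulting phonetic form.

[zipnoːjiːwˈni]

/z/ — not in any rule's target class → [z].
/i/ (between /z/ and /p/) fails the environment for rule 2, so it stays [i].
/p/ — between /i/ and /n/; rule 1 does not apply here → [p].
/n/ (between /p/ and /o/) is unaffected → [n].
/o/ (between /n/ and /j/): before a voiced consonant, so rule 2 applies → [oː].
/j/ — not in any rule's target class → [j].
Rule 2 applies to /i/ (between /j/ and /w/: before a voiced consonant) → [iː].
/w/ stays [w].
/n/ (between /w/ and /i/): no rule targets it → [n].
/i/ (word-final) is in the target of rule 2 but the environment (before a voiced consonant) is not met → [i].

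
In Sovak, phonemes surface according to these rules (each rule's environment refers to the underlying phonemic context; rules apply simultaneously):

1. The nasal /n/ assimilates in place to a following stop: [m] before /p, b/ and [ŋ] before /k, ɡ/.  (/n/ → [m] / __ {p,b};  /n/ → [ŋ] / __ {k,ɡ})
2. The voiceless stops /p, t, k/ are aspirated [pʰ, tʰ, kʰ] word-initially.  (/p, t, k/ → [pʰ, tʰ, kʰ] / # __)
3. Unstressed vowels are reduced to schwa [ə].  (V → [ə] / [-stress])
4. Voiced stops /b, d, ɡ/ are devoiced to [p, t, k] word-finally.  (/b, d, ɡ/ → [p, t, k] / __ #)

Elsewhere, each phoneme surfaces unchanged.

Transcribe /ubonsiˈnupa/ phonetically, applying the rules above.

/u/ — word-initial, in an unstressed syllable — surfaces as [ə] (rule 3).
/b/ (between /u/ and /o/): rule 4 targets it, but not word-finally → unchanged [b].
/o/ — between /b/ and /n/, in an unstressed syllable — surfaces as [ə] (rule 3).
/n/ — between /o/ and /s/; rule 1 does not apply here → [n].
/s/ (between /n/ and /i/): no rule targets it → [s].
Rule 3 applies to /i/ (between /s/ and /n/: in an unstressed syllable) → [ə].
/n/ (between /i/ and /u/) fails the environment for rule 1, so it stays [n].
/u/ (between /n/ and /p/) is in the target of rule 3 but the environment (in an unstressed syllable) is not met → [u].
/p/ (between /u/ and /a/) fails the environment for rule 2, so it stays [p].
Rule 3 applies to /a/ (word-final: in an unstressed syllable) → [ə].

[əbənsəˈnupə]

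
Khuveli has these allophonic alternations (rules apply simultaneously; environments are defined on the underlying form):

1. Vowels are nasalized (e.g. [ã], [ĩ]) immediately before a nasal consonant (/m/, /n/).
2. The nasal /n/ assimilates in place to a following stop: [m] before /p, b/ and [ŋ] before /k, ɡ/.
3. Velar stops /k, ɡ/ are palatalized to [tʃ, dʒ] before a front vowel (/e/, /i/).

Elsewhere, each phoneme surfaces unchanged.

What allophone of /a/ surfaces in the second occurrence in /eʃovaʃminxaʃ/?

/a/ (between /x/ and /ʃ/): rule 1 targets it, but not before a nasal consonant → unchanged [a].

[a]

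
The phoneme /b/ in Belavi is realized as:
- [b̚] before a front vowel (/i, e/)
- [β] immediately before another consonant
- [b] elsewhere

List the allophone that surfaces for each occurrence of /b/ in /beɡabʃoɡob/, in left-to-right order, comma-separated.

Occurrence 1 (position 1): before a front vowel (/i, e/) → [b̚].
Occurrence 2 (position 5): immediately before another consonant → [β].
Occurrence 3 (position 10): no conditioning environment matches → elsewhere allophone [b].

[b̚], [β], [b]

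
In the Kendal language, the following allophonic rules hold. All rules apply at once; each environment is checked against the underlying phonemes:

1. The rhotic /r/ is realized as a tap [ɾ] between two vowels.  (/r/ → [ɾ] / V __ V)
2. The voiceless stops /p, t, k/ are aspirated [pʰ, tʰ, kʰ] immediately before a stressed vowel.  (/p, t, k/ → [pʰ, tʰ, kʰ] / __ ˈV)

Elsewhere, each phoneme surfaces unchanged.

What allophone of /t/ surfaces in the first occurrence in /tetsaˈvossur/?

/t/ (word-initial) fails the environment for rule 2, so it stays [t].

[t]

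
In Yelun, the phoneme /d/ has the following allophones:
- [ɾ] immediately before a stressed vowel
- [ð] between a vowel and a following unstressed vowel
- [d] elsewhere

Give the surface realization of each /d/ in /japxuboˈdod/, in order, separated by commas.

[ɾ], [d]

Occurrence 1 (position 8): immediately before a stressed vowel → [ɾ].
Occurrence 2 (position 10): no conditioning environment matches → elsewhere allophone [d].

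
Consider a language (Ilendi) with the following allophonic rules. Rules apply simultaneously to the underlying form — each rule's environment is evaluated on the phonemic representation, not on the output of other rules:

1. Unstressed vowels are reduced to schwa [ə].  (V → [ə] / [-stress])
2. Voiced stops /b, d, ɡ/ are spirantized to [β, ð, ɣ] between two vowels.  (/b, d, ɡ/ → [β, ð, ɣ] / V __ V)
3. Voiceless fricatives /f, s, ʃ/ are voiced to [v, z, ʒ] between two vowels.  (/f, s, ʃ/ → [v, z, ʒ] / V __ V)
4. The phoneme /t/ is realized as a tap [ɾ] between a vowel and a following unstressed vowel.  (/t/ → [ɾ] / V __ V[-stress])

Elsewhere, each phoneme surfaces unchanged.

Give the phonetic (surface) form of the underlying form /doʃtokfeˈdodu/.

[dəʃtəkfəˈðoðə]

/d/ (word-initial) is in the target of rule 2 but the environment (between two vowels) is not met → [d].
Rule 1 applies to /o/ (between /d/ and /ʃ/: in an unstressed syllable) → [ə].
/ʃ/ — between /o/ and /t/; rule 3 does not apply here → [ʃ].
/t/ — between /ʃ/ and /o/; rule 4 does not apply here → [t].
Rule 1 applies to /o/ (between /t/ and /k/: in an unstressed syllable) → [ə].
/k/ (between /o/ and /f/): no rule targets it → [k].
/f/ (between /k/ and /e/) is in the target of rule 3 but the environment (between two vowels) is not met → [f].
/e/ — between /f/ and /d/, in an unstressed syllable — surfaces as [ə] (rule 1).
/d/ meets the environment for rule 2 (between two vowels) → [ð].
/o/ (between /d/ and /d/): rule 1 targets it, but not in an unstressed syllable → unchanged [o].
/d/ meets the environment for rule 2 (between two vowels) → [ð].
Rule 1 applies to /u/ (word-final: in an unstressed syllable) → [ə].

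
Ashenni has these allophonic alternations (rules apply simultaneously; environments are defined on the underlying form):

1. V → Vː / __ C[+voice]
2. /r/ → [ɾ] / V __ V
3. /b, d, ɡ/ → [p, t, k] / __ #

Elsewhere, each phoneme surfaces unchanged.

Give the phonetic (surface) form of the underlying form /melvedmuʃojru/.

[meːlveːdmuʃoːjru]

/m/ (word-initial) is unaffected → [m].
Rule 1 applies to /e/ (between /m/ and /l/: before a voiced consonant) → [eː].
/l/ (between /e/ and /v/) is unaffected → [l].
/v/ (between /l/ and /e/): no rule targets it → [v].
/e/ (between /v/ and /d/) occurs before a voiced consonant → [eː] by rule 1.
/d/ — between /e/ and /m/; rule 3 does not apply here → [d].
/m/ (between /d/ and /u/): no rule targets it → [m].
/u/ (between /m/ and /ʃ/): rule 1 targets it, but not before a voiced consonant → unchanged [u].
/ʃ/ — not in any rule's target class → [ʃ].
/o/ (between /ʃ/ and /j/) occurs before a voiced consonant → [oː] by rule 1.
/j/ (between /o/ and /r/) is unaffected → [j].
/r/ — between /j/ and /u/; rule 2 does not apply here → [r].
/u/ (word-final) fails the environment for rule 1, so it stays [u].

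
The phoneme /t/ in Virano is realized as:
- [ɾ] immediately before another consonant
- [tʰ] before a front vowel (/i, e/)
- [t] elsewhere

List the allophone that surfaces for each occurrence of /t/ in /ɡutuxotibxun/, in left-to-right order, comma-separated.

[t], [tʰ]

Occurrence 1 (position 3): no conditioning environment matches → elsewhere allophone [t].
Occurrence 2 (position 7): before a front vowel (/i, e/) → [tʰ].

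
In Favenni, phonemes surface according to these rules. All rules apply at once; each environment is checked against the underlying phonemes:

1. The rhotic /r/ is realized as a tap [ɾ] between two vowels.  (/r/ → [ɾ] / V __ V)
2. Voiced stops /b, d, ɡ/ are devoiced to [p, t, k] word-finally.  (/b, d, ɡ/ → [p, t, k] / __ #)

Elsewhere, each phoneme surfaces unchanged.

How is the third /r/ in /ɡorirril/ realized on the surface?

/r/ (between /r/ and /i/) fails the environment for rule 1, so it stays [r].

[r]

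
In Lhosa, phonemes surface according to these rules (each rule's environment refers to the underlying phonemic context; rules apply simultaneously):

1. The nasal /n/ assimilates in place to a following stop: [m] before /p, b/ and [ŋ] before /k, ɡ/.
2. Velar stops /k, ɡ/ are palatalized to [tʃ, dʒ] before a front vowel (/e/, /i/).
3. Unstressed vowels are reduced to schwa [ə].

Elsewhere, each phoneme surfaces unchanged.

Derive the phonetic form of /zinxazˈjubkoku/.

/z/ (word-initial): no rule targets it → [z].
/i/ (between /z/ and /n/): in an unstressed syllable, so rule 3 applies → [ə].
/n/ (between /i/ and /x/) is in the target of rule 1 but the environment (before a labial or velar stop) is not met → [n].
/x/ (between /n/ and /a/): no rule targets it → [x].
/a/ (between /x/ and /z/): in an unstressed syllable, so rule 3 applies → [ə].
/z/ (between /a/ and /j/): no rule targets it → [z].
/j/ stays [j].
/u/ (between /j/ and /b/) fails the environment for rule 3, so it stays [u].
/b/ — not in any rule's target class → [b].
/k/ (between /b/ and /o/) is in the target of rule 2 but the environment (before a front vowel) is not met → [k].
/o/ (between /k/ and /k/): in an unstressed syllable, so rule 3 applies → [ə].
/k/ (between /o/ and /u/) is in the target of rule 2 but the environment (before a front vowel) is not met → [k].
/u/ — word-final, in an unstressed syllable — surfaces as [ə] (rule 3).

[zənxəzˈjubkəkə]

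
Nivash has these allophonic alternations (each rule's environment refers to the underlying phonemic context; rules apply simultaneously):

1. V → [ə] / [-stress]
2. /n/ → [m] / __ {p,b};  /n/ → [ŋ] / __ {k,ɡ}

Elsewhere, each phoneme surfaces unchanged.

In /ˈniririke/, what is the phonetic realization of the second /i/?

[ə]

/i/ — between /r/ and /r/, in an unstressed syllable — surfaces as [ə] (rule 1).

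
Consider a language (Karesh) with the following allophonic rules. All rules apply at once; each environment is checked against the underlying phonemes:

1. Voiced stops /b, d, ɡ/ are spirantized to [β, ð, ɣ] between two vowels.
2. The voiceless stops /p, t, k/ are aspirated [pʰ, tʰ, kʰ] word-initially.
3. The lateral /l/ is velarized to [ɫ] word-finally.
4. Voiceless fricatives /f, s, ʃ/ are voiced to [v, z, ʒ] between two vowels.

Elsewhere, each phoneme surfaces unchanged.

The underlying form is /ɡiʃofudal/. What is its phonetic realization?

/ɡ/ — word-initial; rule 1 does not apply here → [ɡ].
/i/ — not in any rule's target class → [i].
/ʃ/ meets the environment for rule 4 (between two vowels) → [ʒ].
/o/ stays [o].
/f/ — between /o/ and /u/, between two vowels — surfaces as [v] (rule 4).
/u/ — not in any rule's target class → [u].
/d/ (between /u/ and /a/) occurs between two vowels → [ð] by rule 1.
/a/ stays [a].
/l/ meets the environment for rule 3 (word-finally) → [ɫ].

[ɡiʒovuðaɫ]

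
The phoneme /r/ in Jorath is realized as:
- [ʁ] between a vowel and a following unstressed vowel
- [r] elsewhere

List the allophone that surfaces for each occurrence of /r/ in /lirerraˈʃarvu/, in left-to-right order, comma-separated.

[ʁ], [r], [r], [r]

Occurrence 1 (position 3): between a vowel and a following unstressed vowel → [ʁ].
Occurrence 2 (position 5): no conditioning environment matches → elsewhere allophone [r].
Occurrence 3 (position 6): no conditioning environment matches → elsewhere allophone [r].
Occurrence 4 (position 10): no conditioning environment matches → elsewhere allophone [r].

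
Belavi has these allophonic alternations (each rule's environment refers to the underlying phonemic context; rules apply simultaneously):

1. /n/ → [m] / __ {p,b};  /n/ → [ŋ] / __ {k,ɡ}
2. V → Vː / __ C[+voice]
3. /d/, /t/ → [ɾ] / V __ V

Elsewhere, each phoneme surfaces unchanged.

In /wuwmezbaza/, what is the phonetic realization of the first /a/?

/a/ (between /b/ and /z/) occurs before a voiced consonant → [aː] by rule 2.

[aː]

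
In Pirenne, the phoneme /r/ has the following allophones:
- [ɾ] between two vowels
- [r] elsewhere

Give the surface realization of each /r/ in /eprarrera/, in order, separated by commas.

[r], [r], [r], [ɾ]

Occurrence 1 (position 3): no conditioning environment matches → elsewhere allophone [r].
Occurrence 2 (position 5): no conditioning environment matches → elsewhere allophone [r].
Occurrence 3 (position 6): no conditioning environment matches → elsewhere allophone [r].
Occurrence 4 (position 8): between two vowels → [ɾ].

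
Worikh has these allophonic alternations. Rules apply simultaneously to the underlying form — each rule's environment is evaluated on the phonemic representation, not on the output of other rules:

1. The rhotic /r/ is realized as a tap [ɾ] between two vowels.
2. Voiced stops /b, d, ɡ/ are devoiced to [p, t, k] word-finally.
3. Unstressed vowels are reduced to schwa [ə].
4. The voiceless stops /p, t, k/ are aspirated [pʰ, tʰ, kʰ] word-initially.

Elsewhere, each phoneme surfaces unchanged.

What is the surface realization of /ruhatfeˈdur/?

/r/ (word-initial) fails the environment for rule 1, so it stays [r].
/u/ (between /r/ and /h/): in an unstressed syllable, so rule 3 applies → [ə].
/h/ (between /u/ and /a/) is unaffected → [h].
/a/ (between /h/ and /t/): in an unstressed syllable, so rule 3 applies → [ə].
/t/ — between /a/ and /f/; rule 4 does not apply here → [t].
/f/ (between /t/ and /e/) is unaffected → [f].
Rule 3 applies to /e/ (between /f/ and /d/: in an unstressed syllable) → [ə].
/d/ — between /e/ and /u/; rule 2 does not apply here → [d].
/u/ (between /d/ and /r/) fails the environment for rule 3, so it stays [u].
/r/ — word-final; rule 1 does not apply here → [r].

[rəhətfəˈdur]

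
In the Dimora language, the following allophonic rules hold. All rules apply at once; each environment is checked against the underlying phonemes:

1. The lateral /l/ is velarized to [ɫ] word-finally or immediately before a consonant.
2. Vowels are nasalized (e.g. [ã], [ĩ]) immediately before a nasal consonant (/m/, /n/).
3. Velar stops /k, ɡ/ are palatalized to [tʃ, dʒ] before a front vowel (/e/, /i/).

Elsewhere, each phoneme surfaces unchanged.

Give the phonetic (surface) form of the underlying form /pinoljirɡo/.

[pĩnoɫjirɡo]

/p/ stays [p].
/i/ — between /p/ and /n/, before a nasal consonant — surfaces as [ĩ] (rule 2).
/n/ (between /i/ and /o/): no rule targets it → [n].
/o/ (between /n/ and /l/) is in the target of rule 2 but the environment (before a nasal consonant) is not met → [o].
/l/ (between /o/ and /j/): word-finally or immediately before a consonant, so rule 1 applies → [ɫ].
/j/ (between /l/ and /i/) is unaffected → [j].
/i/ (between /j/ and /r/): rule 2 targets it, but not before a nasal consonant → unchanged [i].
/r/ (between /i/ and /ɡ/): no rule targets it → [r].
/ɡ/ — between /r/ and /o/; rule 3 does not apply here → [ɡ].
/o/ (word-final) is in the target of rule 2 but the environment (before a nasal consonant) is not met → [o].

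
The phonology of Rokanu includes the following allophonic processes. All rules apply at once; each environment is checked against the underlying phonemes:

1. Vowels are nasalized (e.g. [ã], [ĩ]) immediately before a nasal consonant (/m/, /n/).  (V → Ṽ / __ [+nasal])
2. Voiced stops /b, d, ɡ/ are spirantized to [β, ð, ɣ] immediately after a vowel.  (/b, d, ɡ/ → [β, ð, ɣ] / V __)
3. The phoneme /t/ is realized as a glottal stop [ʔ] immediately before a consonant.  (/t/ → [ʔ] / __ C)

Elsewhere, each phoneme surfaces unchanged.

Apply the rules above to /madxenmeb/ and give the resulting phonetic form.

/m/ stays [m].
/a/ (between /m/ and /d/): rule 1 targets it, but not before a nasal consonant → unchanged [a].
/d/ meets the environment for rule 2 (immediately after a vowel) → [ð].
/x/ — not in any rule's target class → [x].
Rule 1 applies to /e/ (between /x/ and /n/: before a nasal consonant) → [ẽ].
/n/ (between /e/ and /m/): no rule targets it → [n].
/m/ (between /n/ and /e/): no rule targets it → [m].
/e/ — between /m/ and /b/; rule 1 does not apply here → [e].
/b/ (word-final): immediately after a vowel, so rule 2 applies → [β].

[maðxẽnmeβ]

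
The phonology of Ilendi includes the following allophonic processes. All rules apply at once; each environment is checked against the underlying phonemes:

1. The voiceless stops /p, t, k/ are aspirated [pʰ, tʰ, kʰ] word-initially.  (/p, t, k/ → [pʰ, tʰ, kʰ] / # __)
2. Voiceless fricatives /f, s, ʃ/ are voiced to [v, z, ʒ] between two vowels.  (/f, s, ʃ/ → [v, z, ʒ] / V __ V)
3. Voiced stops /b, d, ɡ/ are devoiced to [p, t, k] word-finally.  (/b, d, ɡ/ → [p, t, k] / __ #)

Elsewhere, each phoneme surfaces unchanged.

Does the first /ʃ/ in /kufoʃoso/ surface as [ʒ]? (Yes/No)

/ʃ/ (between /o/ and /o/) occurs between two vowels → [ʒ] by rule 2.
The actual realization is [ʒ], which matches [ʒ].

Yes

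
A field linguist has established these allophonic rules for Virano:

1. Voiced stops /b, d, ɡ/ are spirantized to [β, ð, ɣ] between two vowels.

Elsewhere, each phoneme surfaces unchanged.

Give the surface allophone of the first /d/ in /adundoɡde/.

/d/ meets the environment for rule 1 (between two vowels) → [ð].

[ð]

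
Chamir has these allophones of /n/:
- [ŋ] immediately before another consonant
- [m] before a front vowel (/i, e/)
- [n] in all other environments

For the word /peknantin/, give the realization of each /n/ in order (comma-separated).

Occurrence 1 (position 4): no conditioning environment matches → elsewhere allophone [n].
Occurrence 2 (position 6): immediately before another consonant → [ŋ].
Occurrence 3 (position 9): no conditioning environment matches → elsewhere allophone [n].

[n], [ŋ], [n]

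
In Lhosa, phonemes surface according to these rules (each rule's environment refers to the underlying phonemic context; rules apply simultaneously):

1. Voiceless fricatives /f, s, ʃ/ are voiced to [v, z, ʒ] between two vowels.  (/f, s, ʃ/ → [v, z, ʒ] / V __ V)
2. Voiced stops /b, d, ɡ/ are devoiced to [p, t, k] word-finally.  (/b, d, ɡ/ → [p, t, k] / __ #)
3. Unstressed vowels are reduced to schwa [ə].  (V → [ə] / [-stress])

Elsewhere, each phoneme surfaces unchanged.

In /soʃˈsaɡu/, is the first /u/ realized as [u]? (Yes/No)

No

/u/ (word-final) occurs in an unstressed syllable → [ə] by rule 3.
The actual realization is [ə], not [u].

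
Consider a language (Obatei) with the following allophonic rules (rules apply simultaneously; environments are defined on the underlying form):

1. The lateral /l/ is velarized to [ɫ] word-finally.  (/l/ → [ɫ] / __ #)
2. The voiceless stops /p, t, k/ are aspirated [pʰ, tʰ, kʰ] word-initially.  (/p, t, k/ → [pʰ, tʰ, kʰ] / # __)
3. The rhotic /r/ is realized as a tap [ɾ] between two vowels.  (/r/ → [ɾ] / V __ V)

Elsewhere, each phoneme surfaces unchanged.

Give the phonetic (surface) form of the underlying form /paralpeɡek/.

[pʰaɾalpeɡek]

Rule 2 applies to /p/ (word-initial: word-initially) → [pʰ].
/a/ — not in any rule's target class → [a].
Rule 3 applies to /r/ (between /a/ and /a/: between two vowels) → [ɾ].
/a/ (between /r/ and /l/) is unaffected → [a].
/l/ (between /a/ and /p/) fails the environment for rule 1, so it stays [l].
/p/ (between /l/ and /e/): rule 2 targets it, but not word-initially → unchanged [p].
/e/ — not in any rule's target class → [e].
/ɡ/ — not in any rule's target class → [ɡ].
/e/ stays [e].
/k/ (word-final) fails the environment for rule 2, so it stays [k].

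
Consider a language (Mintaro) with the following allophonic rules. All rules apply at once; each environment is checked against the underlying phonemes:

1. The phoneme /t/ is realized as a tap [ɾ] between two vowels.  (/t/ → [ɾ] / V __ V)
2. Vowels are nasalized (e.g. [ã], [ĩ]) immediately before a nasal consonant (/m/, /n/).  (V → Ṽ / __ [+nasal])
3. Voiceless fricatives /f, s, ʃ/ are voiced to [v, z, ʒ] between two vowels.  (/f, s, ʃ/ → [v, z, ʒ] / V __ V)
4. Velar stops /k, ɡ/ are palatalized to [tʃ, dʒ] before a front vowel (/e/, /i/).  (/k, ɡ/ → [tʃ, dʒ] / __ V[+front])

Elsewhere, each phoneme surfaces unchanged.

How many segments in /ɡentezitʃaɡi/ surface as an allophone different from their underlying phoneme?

Segments that undergo a rule: /ɡ/ → [dʒ] (rule 4); /e/ → [ẽ] (rule 2); /ɡ/ → [dʒ] (rule 4).
All other segments surface unchanged.

3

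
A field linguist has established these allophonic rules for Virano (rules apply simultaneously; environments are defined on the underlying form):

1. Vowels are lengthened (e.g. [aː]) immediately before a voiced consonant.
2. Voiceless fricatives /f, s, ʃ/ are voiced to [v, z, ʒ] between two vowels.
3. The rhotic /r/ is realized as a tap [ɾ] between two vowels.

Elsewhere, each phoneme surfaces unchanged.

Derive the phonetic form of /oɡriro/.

/o/ (word-initial) occurs before a voiced consonant → [oː] by rule 1.
/ɡ/ — not in any rule's target class → [ɡ].
/r/ (between /ɡ/ and /i/) fails the environment for rule 3, so it stays [r].
/i/ (between /r/ and /r/) occurs before a voiced consonant → [iː] by rule 1.
/r/ — between /i/ and /o/, between two vowels — surfaces as [ɾ] (rule 3).
/o/ (word-final) fails the environment for rule 1, so it stays [o].

[oːɡriːɾo]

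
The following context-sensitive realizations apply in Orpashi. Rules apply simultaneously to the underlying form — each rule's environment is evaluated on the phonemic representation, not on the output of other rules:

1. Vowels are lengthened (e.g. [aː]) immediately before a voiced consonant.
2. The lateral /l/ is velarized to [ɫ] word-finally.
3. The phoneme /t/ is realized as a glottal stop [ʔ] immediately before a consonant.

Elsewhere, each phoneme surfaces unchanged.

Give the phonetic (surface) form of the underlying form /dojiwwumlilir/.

/d/ (word-initial) is unaffected → [d].
Rule 1 applies to /o/ (between /d/ and /j/: before a voiced consonant) → [oː].
/j/ — not in any rule's target class → [j].
/i/ — between /j/ and /w/, before a voiced consonant — surfaces as [iː] (rule 1).
/w/ (between /i/ and /w/) is unaffected → [w].
/w/ (between /w/ and /u/) is unaffected → [w].
/u/ meets the environment for rule 1 (before a voiced consonant) → [uː].
/m/ — not in any rule's target class → [m].
/l/ (between /m/ and /i/) fails the environment for rule 2, so it stays [l].
/i/ (between /l/ and /l/) occurs before a voiced consonant → [iː] by rule 1.
/l/ (between /i/ and /i/) fails the environment for rule 2, so it stays [l].
/i/ (between /l/ and /r/): before a voiced consonant, so rule 1 applies → [iː].
/r/ — not in any rule's target class → [r].

[doːjiːwwuːmliːliːr]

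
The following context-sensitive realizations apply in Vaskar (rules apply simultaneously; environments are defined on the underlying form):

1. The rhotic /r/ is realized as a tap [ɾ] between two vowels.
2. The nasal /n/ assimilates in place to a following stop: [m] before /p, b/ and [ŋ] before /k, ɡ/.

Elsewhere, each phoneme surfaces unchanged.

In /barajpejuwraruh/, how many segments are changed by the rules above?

2

Segments that undergo a rule: /r/ → [ɾ] (rule 1); /r/ → [ɾ] (rule 1).
All other segments surface unchanged.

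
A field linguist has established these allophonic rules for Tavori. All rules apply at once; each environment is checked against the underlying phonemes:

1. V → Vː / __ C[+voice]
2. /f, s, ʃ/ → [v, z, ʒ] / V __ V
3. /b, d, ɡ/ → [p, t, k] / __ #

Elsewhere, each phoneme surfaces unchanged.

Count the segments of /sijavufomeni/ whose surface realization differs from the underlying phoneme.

Segments that undergo a rule: /i/ → [iː] (rule 1); /a/ → [aː] (rule 1); /f/ → [v] (rule 2); /o/ → [oː] (rule 1); /e/ → [eː] (rule 1).
All other segments surface unchanged.

5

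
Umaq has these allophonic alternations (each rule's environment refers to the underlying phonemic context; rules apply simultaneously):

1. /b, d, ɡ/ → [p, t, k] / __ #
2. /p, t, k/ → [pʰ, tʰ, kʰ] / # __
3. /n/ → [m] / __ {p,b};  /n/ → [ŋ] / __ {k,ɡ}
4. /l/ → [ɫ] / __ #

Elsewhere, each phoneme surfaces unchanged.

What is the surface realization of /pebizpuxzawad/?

/p/ meets the environment for rule 2 (word-initially) → [pʰ].
/b/ — between /e/ and /i/; rule 1 does not apply here → [b].
/p/ (between /z/ and /u/) fails the environment for rule 2, so it stays [p].
/d/ (word-final): word-finally, so rule 1 applies → [t].

[pʰebizpuxzawat]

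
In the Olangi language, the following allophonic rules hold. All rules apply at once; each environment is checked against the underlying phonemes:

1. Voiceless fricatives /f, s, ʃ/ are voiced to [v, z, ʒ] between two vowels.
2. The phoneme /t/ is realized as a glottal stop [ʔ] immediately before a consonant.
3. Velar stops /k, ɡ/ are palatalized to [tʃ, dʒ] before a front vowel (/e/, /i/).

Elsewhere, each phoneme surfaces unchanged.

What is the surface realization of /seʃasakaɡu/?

/s/ (word-initial) is in the target of rule 1 but the environment (between two vowels) is not met → [s].
/e/ (between /s/ and /ʃ/) is unaffected → [e].
/ʃ/ (between /e/ and /a/): between two vowels, so rule 1 applies → [ʒ].
/a/ — not in any rule's target class → [a].
/s/ (between /a/ and /a/): between two vowels, so rule 1 applies → [z].
/a/ — not in any rule's target class → [a].
/k/ (between /a/ and /a/): rule 3 targets it, but not before a front vowel → unchanged [k].
/a/ — not in any rule's target class → [a].
/ɡ/ — between /a/ and /u/; rule 3 does not apply here → [ɡ].
/u/ — not in any rule's target class → [u].

[seʒazakaɡu]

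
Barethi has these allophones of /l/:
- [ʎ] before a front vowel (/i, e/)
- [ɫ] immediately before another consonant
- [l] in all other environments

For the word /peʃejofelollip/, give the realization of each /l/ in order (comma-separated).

Occurrence 1 (position 9): no conditioning environment matches → elsewhere allophone [l].
Occurrence 2 (position 11): immediately before another consonant → [ɫ].
Occurrence 3 (position 12): before a front vowel (/i, e/) → [ʎ].

[l], [ɫ], [ʎ]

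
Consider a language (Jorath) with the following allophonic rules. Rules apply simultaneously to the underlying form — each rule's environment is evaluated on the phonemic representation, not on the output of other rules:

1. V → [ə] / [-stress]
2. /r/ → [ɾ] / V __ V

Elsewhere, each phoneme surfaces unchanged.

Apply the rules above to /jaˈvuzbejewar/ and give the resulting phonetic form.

/j/ — not in any rule's target class → [j].
/a/ — between /j/ and /v/, in an unstressed syllable — surfaces as [ə] (rule 1).
/v/ (between /a/ and /u/) is unaffected → [v].
/u/ (between /v/ and /z/): rule 1 targets it, but not in an unstressed syllable → unchanged [u].
/z/ (between /u/ and /b/) is unaffected → [z].
/b/ stays [b].
/e/ meets the environment for rule 1 (in an unstressed syllable) → [ə].
/j/ (between /e/ and /e/): no rule targets it → [j].
/e/ (between /j/ and /w/) occurs in an unstressed syllable → [ə] by rule 1.
/w/ stays [w].
/a/ (between /w/ and /r/) occurs in an unstressed syllable → [ə] by rule 1.
/r/ (word-final): rule 2 targets it, but not between two vowels → unchanged [r].

[jəˈvuzbəjəwər]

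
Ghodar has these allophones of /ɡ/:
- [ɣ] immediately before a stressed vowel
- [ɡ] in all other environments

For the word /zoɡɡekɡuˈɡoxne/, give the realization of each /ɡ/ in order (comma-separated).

[ɡ], [ɡ], [ɡ], [ɣ]

Occurrence 1 (position 3): no conditioning environment matches → elsewhere allophone [ɡ].
Occurrence 2 (position 4): no conditioning environment matches → elsewhere allophone [ɡ].
Occurrence 3 (position 7): no conditioning environment matches → elsewhere allophone [ɡ].
Occurrence 4 (position 9): immediately before a stressed vowel → [ɣ].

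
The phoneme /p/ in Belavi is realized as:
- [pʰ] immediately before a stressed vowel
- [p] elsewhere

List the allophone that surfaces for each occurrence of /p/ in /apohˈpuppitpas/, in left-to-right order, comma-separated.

Occurrence 1 (position 2): no conditioning environment matches → elsewhere allophone [p].
Occurrence 2 (position 5): immediately before a stressed vowel → [pʰ].
Occurrence 3 (position 7): no conditioning environment matches → elsewhere allophone [p].
Occurrence 4 (position 8): no conditioning environment matches → elsewhere allophone [p].
Occurrence 5 (position 11): no conditioning environment matches → elsewhere allophone [p].

[p], [pʰ], [p], [p], [p]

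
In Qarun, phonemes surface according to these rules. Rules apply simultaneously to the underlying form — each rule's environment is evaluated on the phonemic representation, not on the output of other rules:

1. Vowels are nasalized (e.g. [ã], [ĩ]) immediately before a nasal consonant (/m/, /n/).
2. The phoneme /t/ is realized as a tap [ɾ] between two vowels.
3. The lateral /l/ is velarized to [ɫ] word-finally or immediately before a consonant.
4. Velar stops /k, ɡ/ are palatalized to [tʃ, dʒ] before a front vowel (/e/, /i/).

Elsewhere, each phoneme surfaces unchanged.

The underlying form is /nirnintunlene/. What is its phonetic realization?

/n/ (word-initial): no rule targets it → [n].
/i/ (between /n/ and /r/): rule 1 targets it, but not before a nasal consonant → unchanged [i].
/r/ (between /i/ and /n/) is unaffected → [r].
/n/ stays [n].
/i/ (between /n/ and /n/): before a nasal consonant, so rule 1 applies → [ĩ].
/n/ stays [n].
/t/ — between /n/ and /u/; rule 2 does not apply here → [t].
/u/ (between /t/ and /n/) occurs before a nasal consonant → [ũ] by rule 1.
/n/ — not in any rule's target class → [n].
/l/ (between /n/ and /e/): rule 3 targets it, but not word-finally or immediately before a consonant → unchanged [l].
Rule 1 applies to /e/ (between /l/ and /n/: before a nasal consonant) → [ẽ].
/n/ (between /e/ and /e/) is unaffected → [n].
/e/ — word-final; rule 1 does not apply here → [e].

[nirnĩntũnlẽne]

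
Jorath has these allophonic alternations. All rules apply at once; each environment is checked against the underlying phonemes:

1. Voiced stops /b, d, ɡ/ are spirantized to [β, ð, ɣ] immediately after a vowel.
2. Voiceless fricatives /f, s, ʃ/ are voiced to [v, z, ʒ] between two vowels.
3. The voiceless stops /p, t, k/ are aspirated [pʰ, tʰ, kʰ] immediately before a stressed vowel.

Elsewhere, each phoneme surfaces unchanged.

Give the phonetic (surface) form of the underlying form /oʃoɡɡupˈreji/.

[oʒoɣɡupˈreji]

/ʃ/ meets the environment for rule 2 (between two vowels) → [ʒ].
/ɡ/ (between /o/ and /ɡ/) occurs immediately after a vowel → [ɣ] by rule 1.
/ɡ/ (between /ɡ/ and /u/) is in the target of rule 1 but the environment (immediately after a vowel) is not met → [ɡ].
/p/ — between /u/ and /r/; rule 3 does not apply here → [p].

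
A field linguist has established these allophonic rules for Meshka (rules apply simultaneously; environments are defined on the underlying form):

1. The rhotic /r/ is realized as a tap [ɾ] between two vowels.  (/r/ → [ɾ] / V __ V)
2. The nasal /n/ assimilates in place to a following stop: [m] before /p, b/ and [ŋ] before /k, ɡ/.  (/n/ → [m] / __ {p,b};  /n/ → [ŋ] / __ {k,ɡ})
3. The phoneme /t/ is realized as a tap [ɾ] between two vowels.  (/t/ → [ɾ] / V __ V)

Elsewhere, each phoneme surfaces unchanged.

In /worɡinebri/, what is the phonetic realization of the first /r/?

[r]

/r/ — between /o/ and /ɡ/; rule 1 does not apply here → [r].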